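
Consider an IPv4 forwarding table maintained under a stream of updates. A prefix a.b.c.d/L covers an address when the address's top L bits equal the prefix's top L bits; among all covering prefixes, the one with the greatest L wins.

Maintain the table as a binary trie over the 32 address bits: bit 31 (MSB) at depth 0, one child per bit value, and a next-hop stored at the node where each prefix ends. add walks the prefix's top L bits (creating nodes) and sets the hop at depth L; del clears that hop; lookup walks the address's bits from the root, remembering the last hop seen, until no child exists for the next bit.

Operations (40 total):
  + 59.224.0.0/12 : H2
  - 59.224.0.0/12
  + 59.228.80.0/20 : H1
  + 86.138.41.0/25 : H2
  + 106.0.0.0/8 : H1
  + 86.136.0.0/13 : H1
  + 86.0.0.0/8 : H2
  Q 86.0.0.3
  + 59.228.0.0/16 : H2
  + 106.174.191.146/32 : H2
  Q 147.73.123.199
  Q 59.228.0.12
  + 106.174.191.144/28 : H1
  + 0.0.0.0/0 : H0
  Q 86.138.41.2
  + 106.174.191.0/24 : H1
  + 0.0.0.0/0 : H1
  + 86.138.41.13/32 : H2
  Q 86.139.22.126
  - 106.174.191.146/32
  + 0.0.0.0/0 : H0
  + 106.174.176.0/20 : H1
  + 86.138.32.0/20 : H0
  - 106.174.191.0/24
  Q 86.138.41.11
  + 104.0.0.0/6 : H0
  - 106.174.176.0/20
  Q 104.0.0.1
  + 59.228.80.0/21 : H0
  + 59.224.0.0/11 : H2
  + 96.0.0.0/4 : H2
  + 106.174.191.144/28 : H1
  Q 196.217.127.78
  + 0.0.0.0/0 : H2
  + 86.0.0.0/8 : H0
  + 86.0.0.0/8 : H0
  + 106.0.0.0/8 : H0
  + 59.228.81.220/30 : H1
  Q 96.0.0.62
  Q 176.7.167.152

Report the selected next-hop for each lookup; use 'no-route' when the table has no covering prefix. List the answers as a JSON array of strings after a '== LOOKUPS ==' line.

Trace:
  + 59.224.0.0/12 (H2) depth=12
  del 59.224.0.0/12 (clear depth 12)
  + 59.228.80.0/20 (H1) depth=20
  + 86.138.41.0/25 (H2) depth=25
  + 106.0.0.0/8 (H1) depth=8
  + 86.136.0.0/13 (H1) depth=13
  + 86.0.0.0/8 (H2) depth=8
  Q 86.0.0.3: descend 01010110 ; hops seen [H2] ; pick H2
  + 59.228.0.0/16 (H2) depth=16
  + 106.174.191.146/32 (H2) depth=32
  Q 147.73.123.199: descend ε ; hops seen [∅] ; pick no-route
  Q 59.228.0.12: descend 00111011111001000 ; hops seen [H2] ; pick H2
  + 106.174.191.144/28 (H1) depth=28
  + 0.0.0.0/0 (H0) depth=0
  Q 86.138.41.2: descend 0101011010001010001010010 ; hops seen [H0,H2,H1,H2] ; pick H2
  + 106.174.191.0/24 (H1) depth=24
  + 0.0.0.0/0 (H1) depth=0
  + 86.138.41.13/32 (H2) depth=32
  Q 86.139.22.126: descend 010101101000101 ; hops seen [H1,H2,H1] ; pick H1
  del 106.174.191.146/32 (clear depth 32)
  + 0.0.0.0/0 (H0) depth=0
  + 106.174.176.0/20 (H1) depth=20
  + 86.138.32.0/20 (H0) depth=20
  del 106.174.191.0/24 (clear depth 24)
  Q 86.138.41.11: descend 01010110100010100010100100001 ; hops seen [H0,H2,H1,H0,H2] ; pick H2
  + 104.0.0.0/6 (H0) depth=6
  del 106.174.176.0/20 (clear depth 20)
  Q 104.0.0.1: descend 011010 ; hops seen [H0,H0] ; pick H0
  + 59.228.80.0/21 (H0) depth=21
  + 59.224.0.0/11 (H2) depth=11
  + 96.0.0.0/4 (H2) depth=4
  + 106.174.191.144/28 (H1) depth=28
  Q 196.217.127.78: descend ε ; hops seen [H0] ; pick H0
  + 0.0.0.0/0 (H2) depth=0
  + 86.0.0.0/8 (H0) depth=8
  + 86.0.0.0/8 (H0) depth=8
  + 106.0.0.0/8 (H0) depth=8
  + 59.228.81.220/30 (H1) depth=30
  Q 96.0.0.62: descend 0110 ; hops seen [H2,H2] ; pick H2
  Q 176.7.167.152: descend ε ; hops seen [H2] ; pick H2

== LOOKUPS ==
["H2","no-route","H2","H2","H1","H2","H0","H0","H2","H2"]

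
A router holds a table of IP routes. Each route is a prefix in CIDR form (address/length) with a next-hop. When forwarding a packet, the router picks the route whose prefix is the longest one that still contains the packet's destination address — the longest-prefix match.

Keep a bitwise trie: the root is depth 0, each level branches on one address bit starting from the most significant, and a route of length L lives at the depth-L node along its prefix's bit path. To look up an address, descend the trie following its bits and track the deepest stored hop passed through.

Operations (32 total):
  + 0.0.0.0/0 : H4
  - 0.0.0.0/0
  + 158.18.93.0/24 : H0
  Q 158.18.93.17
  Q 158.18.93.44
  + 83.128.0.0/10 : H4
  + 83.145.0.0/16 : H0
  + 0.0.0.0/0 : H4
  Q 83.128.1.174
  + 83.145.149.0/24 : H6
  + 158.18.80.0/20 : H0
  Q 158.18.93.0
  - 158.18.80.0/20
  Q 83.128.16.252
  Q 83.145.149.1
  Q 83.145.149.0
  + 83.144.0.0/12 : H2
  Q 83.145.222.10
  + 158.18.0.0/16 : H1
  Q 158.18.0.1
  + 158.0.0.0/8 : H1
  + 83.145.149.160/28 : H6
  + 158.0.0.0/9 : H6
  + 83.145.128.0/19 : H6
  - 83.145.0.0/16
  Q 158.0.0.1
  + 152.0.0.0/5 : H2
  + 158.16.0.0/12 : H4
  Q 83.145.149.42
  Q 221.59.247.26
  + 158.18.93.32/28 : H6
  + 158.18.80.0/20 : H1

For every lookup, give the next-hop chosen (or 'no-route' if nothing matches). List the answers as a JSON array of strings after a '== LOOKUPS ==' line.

Trace:
  add 0.0.0.0/0 -> H4 at depth 0
  - 0.0.0.0/0 clear@0
  add 158.18.93.0/24 -> H0 at depth 24
  lookup 158.18.93.17: bits 100111100001001001011101 walk d0:-→d1:-→d2:-→d3:-→d4:-→d5:-→d6:-→d7:-→d8:-→d9:-→d10:-→d11:-→d12:-→d13:-→d14:-→d15:-→d16:-→d17:-→d18:-→d19:-→d20:-→d21:-→d22:-→d23:-→d24:H0 -> H0
  lookup 158.18.93.44: bits 100111100001001001011101 walk d0:-→d1:-→d2:-→d3:-→d4:-→d5:-→d6:-→d7:-→d8:-→d9:-→d10:-→d11:-→d12:-→d13:-→d14:-→d15:-→d16:-→d17:-→d18:-→d19:-→d20:-→d21:-→d22:-→d23:-→d24:H0 -> H0
  add 83.128.0.0/10 -> H4 at depth 10
  add 83.145.0.0/16 -> H0 at depth 16
  add 0.0.0.0/0 -> H4 at depth 0
  lookup 83.128.1.174: bits 01010011100 walk d0:H4→d1:-→d2:-→d3:-→d4:-→d5:-→d6:-→d7:-→d8:-→d9:-→d10:H4→d11:- -> H4
  add 83.145.149.0/24 -> H6 at depth 24
  add 158.18.80.0/20 -> H0 at depth 20
  lookup 158.18.93.0: bits 100111100001001001011101 walk d0:H4→d1:-→d2:-→d3:-→d4:-→d5:-→d6:-→d7:-→d8:-→d9:-→d10:-→d11:-→d12:-→d13:-→d14:-→d15:-→d16:-→d17:-→d18:-→d19:-→d20:H0→d21:-→d22:-→d23:-→d24:H0 -> H0
  - 158.18.80.0/20 clear@20
  lookup 83.128.16.252: bits 01010011100 walk d0:H4→d1:-→d2:-→d3:-→d4:-→d5:-→d6:-→d7:-→d8:-→d9:-→d10:H4→d11:- -> H4
  lookup 83.145.149.1: bits 010100111001000110010101 walk d0:H4→d1:-→d2:-→d3:-→d4:-→d5:-→d6:-→d7:-→d8:-→d9:-→d10:H4→d11:-→d12:-→d13:-→d14:-→d15:-→d16:H0→d17:-→d18:-→d19:-→d20:-→d21:-→d22:-→d23:-→d24:H6 -> H6
  lookup 83.145.149.0: bits 010100111001000110010101 walk d0:H4→d1:-→d2:-→d3:-→d4:-→d5:-→d6:-→d7:-→d8:-→d9:-→d10:H4→d11:-→d12:-→d13:-→d14:-→d15:-→d16:H0→d17:-→d18:-→d19:-→d20:-→d21:-→d22:-→d23:-→d24:H6 -> H6
  add 83.144.0.0/12 -> H2 at depth 12
  lookup 83.145.222.10: bits 01010011100100011 walk d0:H4→d1:-→d2:-→d3:-→d4:-→d5:-→d6:-→d7:-→d8:-→d9:-→d10:H4→d11:-→d12:H2→d13:-→d14:-→d15:-→d16:H0→d17:- -> H0
  add 158.18.0.0/16 -> H1 at depth 16
  lookup 158.18.0.1: bits 10011110000100100 walk d0:H4→d1:-→d2:-→d3:-→d4:-→d5:-→d6:-→d7:-→d8:-→d9:-→d10:-→d11:-→d12:-→d13:-→d14:-→d15:-→d16:H1→d17:- -> H1
  add 158.0.0.0/8 -> H1 at depth 8
  add 83.145.149.160/28 -> H6 at depth 28
  add 158.0.0.0/9 -> H6 at depth 9
  add 83.145.128.0/19 -> H6 at depth 19
  - 83.145.0.0/16 clear@16
  lookup 158.0.0.1: bits 10011110000 walk d0:H4→d1:-→d2:-→d3:-→d4:-→d5:-→d6:-→d7:-→d8:H1→d9:H6→d10:-→d11:- -> H6
  add 152.0.0.0/5 -> H2 at depth 5
  add 158.16.0.0/12 -> H4 at depth 12
  lookup 83.145.149.42: bits 010100111001000110010101 walk d0:H4→d1:-→d2:-→d3:-→d4:-→d5:-→d6:-→d7:-→d8:-→d9:-→d10:H4→d11:-→d12:H2→d13:-→d14:-→d15:-→d16:-→d17:-→d18:-→d19:H6→d20:-→d21:-→d22:-→d23:-→d24:H6 -> H6
  lookup 221.59.247.26: bits 1 walk d0:H4→d1:- -> H4
  add 158.18.93.32/28 -> H6 at depth 28
  add 158.18.80.0/20 -> H1 at depth 20

== LOOKUPS ==
["H0","H0","H4","H0","H4","H6","H6","H0","H1","H6","H6","H4"]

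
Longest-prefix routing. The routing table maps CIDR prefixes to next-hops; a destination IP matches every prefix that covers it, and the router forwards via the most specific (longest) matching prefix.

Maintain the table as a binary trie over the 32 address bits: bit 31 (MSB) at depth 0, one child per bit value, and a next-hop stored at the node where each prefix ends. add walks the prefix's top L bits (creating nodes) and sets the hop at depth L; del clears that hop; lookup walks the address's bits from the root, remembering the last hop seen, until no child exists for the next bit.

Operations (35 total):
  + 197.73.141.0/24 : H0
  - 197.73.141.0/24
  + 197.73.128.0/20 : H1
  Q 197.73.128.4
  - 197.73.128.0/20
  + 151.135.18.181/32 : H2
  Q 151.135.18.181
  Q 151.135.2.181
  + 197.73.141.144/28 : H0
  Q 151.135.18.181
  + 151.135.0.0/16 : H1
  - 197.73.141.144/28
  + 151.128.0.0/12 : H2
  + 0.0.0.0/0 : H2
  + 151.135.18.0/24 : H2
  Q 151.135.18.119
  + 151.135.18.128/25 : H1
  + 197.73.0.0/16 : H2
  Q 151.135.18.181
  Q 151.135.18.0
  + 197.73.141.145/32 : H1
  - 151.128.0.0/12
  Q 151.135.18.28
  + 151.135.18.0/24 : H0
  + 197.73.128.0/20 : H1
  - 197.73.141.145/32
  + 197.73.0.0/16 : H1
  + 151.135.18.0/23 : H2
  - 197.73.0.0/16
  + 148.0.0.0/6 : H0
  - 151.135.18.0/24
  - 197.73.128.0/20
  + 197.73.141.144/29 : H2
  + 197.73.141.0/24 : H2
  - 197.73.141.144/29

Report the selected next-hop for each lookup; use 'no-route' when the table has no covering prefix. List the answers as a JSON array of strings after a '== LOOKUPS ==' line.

Process each operation:
  add 197.73.141.0/24 -> H0 at depth 24
  del 197.73.141.0/24 (clear depth 24)
  add 197.73.128.0/20 -> H1 at depth 20
  ? 197.73.128.4  path d0:-→d1:-→d2:-→d3:-→d4:-→d5:-→d6:-→d7:-→d8:-→d9:-→d10:-→d11:-→d12:-→d13:-→d14:-→d15:-→d16:-→d17:-→d18:-→d19:-→d20:H1  best=H1
  del 197.73.128.0/20 (clear depth 20)
  add 151.135.18.181/32 -> H2 at depth 32
  ? 151.135.18.181  path d0:-→d1:-→d2:-→d3:-→d4:-→d5:-→d6:-→d7:-→d8:-→d9:-→d10:-→d11:-→d12:-→d13:-→d14:-→d15:-→d16:-→d17:-→d18:-→d19:-→d20:-→d21:-→d22:-→d23:-→d24:-→d25:-→d26:-→d27:-→d28:-→d29:-→d30:-→d31:-→d32:H2  best=H2
  ? 151.135.2.181  path d0:-→d1:-→d2:-→d3:-→d4:-→d5:-→d6:-→d7:-→d8:-→d9:-→d10:-→d11:-→d12:-→d13:-→d14:-→d15:-→d16:-→d17:-→d18:-→d19:-  best=no-route
  add 197.73.141.144/28 -> H0 at depth 28
  ? 151.135.18.181  path d0:-→d1:-→d2:-→d3:-→d4:-→d5:-→d6:-→d7:-→d8:-→d9:-→d10:-→d11:-→d12:-→d13:-→d14:-→d15:-→d16:-→d17:-→d18:-→d19:-→d20:-→d21:-→d22:-→d23:-→d24:-→d25:-→d26:-→d27:-→d28:-→d29:-→d30:-→d31:-→d32:H2  best=H2
  add 151.135.0.0/16 -> H1 at depth 16
  del 197.73.141.144/28 (clear depth 28)
  add 151.128.0.0/12 -> H2 at depth 12
  add 0.0.0.0/0 -> H2 at depth 0
  add 151.135.18.0/24 -> H2 at depth 24
  ? 151.135.18.119  path d0:H2→d1:-→d2:-→d3:-→d4:-→d5:-→d6:-→d7:-→d8:-→d9:-→d10:-→d11:-→d12:H2→d13:-→d14:-→d15:-→d16:H1→d17:-→d18:-→d19:-→d20:-→d21:-→d22:-→d23:-→d24:H2  best=H2
  add 151.135.18.128/25 -> H1 at depth 25
  add 197.73.0.0/16 -> H2 at depth 16
  ? 151.135.18.181  path d0:H2→d1:-→d2:-→d3:-→d4:-→d5:-→d6:-→d7:-→d8:-→d9:-→d10:-→d11:-→d12:H2→d13:-→d14:-→d15:-→d16:H1→d17:-→d18:-→d19:-→d20:-→d21:-→d22:-→d23:-→d24:H2→d25:H1→d26:-→d27:-→d28:-→d29:-→d30:-→d31:-→d32:H2  best=H2
  ? 151.135.18.0  path d0:H2→d1:-→d2:-→d3:-→d4:-→d5:-→d6:-→d7:-→d8:-→d9:-→d10:-→d11:-→d12:H2→d13:-→d14:-→d15:-→d16:H1→d17:-→d18:-→d19:-→d20:-→d21:-→d22:-→d23:-→d24:H2  best=H2
  add 197.73.141.145/32 -> H1 at depth 32
  del 151.128.0.0/12 (clear depth 12)
  ? 151.135.18.28  path d0:H2→d1:-→d2:-→d3:-→d4:-→d5:-→d6:-→d7:-→d8:-→d9:-→d10:-→d11:-→d12:-→d13:-→d14:-→d15:-→d16:H1→d17:-→d18:-→d19:-→d20:-→d21:-→d22:-→d23:-→d24:H2  best=H2
  add 151.135.18.0/24 -> H0 at depth 24
  add 197.73.128.0/20 -> H1 at depth 20
  del 197.73.141.145/32 (clear depth 32)
  add 197.73.0.0/16 -> H1 at depth 16
  add 151.135.18.0/23 -> H2 at depth 23
  del 197.73.0.0/16 (clear depth 16)
  add 148.0.0.0/6 -> H0 at depth 6
  del 151.135.18.0/24 (clear depth 24)
  del 197.73.128.0/20 (clear depth 20)
  add 197.73.141.144/29 -> H2 at depth 29
  add 197.73.141.0/24 -> H2 at depth 24
  del 197.73.141.144/29 (clear depth 29)

== LOOKUPS ==
["H1","H2","no-route","H2","H2","H2","H2","H2"]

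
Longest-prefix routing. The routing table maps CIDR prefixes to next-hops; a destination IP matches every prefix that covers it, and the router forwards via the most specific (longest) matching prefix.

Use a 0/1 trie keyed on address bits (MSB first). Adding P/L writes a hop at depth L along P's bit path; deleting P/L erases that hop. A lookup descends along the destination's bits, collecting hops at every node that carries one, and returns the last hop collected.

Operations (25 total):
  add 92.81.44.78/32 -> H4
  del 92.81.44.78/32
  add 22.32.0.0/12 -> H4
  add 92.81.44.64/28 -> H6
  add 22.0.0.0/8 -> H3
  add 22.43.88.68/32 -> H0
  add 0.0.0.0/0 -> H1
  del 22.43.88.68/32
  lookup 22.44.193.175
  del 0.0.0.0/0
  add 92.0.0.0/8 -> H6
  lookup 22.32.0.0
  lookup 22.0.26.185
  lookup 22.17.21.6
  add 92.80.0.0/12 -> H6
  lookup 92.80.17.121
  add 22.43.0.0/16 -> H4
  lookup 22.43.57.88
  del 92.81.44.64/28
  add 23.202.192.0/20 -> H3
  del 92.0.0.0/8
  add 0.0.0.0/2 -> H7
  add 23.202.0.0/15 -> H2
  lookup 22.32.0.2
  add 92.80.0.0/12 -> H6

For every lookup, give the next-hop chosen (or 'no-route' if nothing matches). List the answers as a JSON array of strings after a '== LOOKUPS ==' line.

Trace:
  + 92.81.44.78/32 (H4) depth=32
  - 92.81.44.78/32 clear@32
  + 22.32.0.0/12 (H4) depth=12
  + 92.81.44.64/28 (H6) depth=28
  + 22.0.0.0/8 (H3) depth=8
  + 22.43.88.68/32 (H0) depth=32
  + 0.0.0.0/0 (H1) depth=0
  - 22.43.88.68/32 clear@32
  ? 22.44.193.175  path d0:H1→d1:-→d2:-→d3:-→d4:-→d5:-→d6:-→d7:-→d8:H3→d9:-→d10:-→d11:-→d12:H4→d13:-  best=H4
  - 0.0.0.0/0 clear@0
  + 92.0.0.0/8 (H6) depth=8
  ? 22.32.0.0  path d0:-→d1:-→d2:-→d3:-→d4:-→d5:-→d6:-→d7:-→d8:H3→d9:-→d10:-→d11:-→d12:H4  best=H4
  ? 22.0.26.185  path d0:-→d1:-→d2:-→d3:-→d4:-→d5:-→d6:-→d7:-→d8:H3→d9:-→d10:-  best=H3
  ? 22.17.21.6  path d0:-→d1:-→d2:-→d3:-→d4:-→d5:-→d6:-→d7:-→d8:H3→d9:-→d10:-  best=H3
  + 92.80.0.0/12 (H6) depth=12
  ? 92.80.17.121  path d0:-→d1:-→d2:-→d3:-→d4:-→d5:-→d6:-→d7:-→d8:H6→d9:-→d10:-→d11:-→d12:H6→d13:-→d14:-→d15:-  best=H6
  + 22.43.0.0/16 (H4) depth=16
  ? 22.43.57.88  path d0:-→d1:-→d2:-→d3:-→d4:-→d5:-→d6:-→d7:-→d8:H3→d9:-→d10:-→d11:-→d12:H4→d13:-→d14:-→d15:-→d16:H4→d17:-  best=H4
  - 92.81.44.64/28 clear@28
  + 23.202.192.0/20 (H3) depth=20
  - 92.0.0.0/8 clear@8
  + 0.0.0.0/2 (H7) depth=2
  + 23.202.0.0/15 (H2) depth=15
  ? 22.32.0.2  path d0:-→d1:-→d2:H7→d3:-→d4:-→d5:-→d6:-→d7:-→d8:H3→d9:-→d10:-→d11:-→d12:H4  best=H4
  + 92.80.0.0/12 (H6) depth=12

== LOOKUPS ==
["H4","H4","H3","H3","H6","H4","H4"]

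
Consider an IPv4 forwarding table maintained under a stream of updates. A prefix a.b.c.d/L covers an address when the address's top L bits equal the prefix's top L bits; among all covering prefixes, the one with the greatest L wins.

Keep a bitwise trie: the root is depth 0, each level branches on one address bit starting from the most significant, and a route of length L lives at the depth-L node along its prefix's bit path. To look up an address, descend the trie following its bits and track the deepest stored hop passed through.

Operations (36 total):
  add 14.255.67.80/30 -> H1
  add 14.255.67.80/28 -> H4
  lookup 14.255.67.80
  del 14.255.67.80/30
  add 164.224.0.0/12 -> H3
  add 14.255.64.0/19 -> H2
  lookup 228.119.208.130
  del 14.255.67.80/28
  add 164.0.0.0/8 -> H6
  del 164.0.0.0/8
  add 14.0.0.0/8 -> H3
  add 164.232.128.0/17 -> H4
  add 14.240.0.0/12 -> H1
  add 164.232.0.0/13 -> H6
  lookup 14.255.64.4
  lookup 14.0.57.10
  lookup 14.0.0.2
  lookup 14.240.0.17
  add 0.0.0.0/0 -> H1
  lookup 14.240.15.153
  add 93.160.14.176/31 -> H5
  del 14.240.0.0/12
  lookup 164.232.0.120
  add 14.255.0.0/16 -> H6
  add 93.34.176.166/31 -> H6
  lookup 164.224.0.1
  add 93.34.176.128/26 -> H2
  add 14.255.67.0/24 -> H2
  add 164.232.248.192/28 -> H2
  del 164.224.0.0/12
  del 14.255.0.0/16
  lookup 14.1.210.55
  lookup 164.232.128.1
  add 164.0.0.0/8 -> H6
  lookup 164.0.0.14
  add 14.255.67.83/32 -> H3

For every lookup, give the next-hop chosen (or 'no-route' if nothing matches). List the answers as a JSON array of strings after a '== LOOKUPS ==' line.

Trace:
  add 14.255.67.80/30 -> H1 at depth 30
  add 14.255.67.80/28 -> H4 at depth 28
  lookup 14.255.67.80: bits 000011101111111101000011010100 walk d0:-→d1:-→d2:-→d3:-→d4:-→d5:-→d6:-→d7:-→d8:-→d9:-→d10:-→d11:-→d12:-→d13:-→d14:-→d15:-→d16:-→d17:-→d18:-→d19:-→d20:-→d21:-→d22:-→d23:-→d24:-→d25:-→d26:-→d27:-→d28:H4→d29:-→d30:H1 -> H1
  - 14.255.67.80/30 clear@30
  add 164.224.0.0/12 -> H3 at depth 12
  add 14.255.64.0/19 -> H2 at depth 19
  lookup 228.119.208.130: bits 1 walk d0:-→d1:- -> no-route
  - 14.255.67.80/28 clear@28
  add 164.0.0.0/8 -> H6 at depth 8
  - 164.0.0.0/8 clear@8
  add 14.0.0.0/8 -> H3 at depth 8
  add 164.232.128.0/17 -> H4 at depth 17
  add 14.240.0.0/12 -> H1 at depth 12
  add 164.232.0.0/13 -> H6 at depth 13
  lookup 14.255.64.4: bits 0000111011111111010000 walk d0:-→d1:-→d2:-→d3:-→d4:-→d5:-→d6:-→d7:-→d8:H3→d9:-→d10:-→d11:-→d12:H1→d13:-→d14:-→d15:-→d16:-→d17:-→d18:-→d19:H2→d20:-→d21:-→d22:- -> H2
  lookup 14.0.57.10: bits 00001110 walk d0:-→d1:-→d2:-→d3:-→d4:-→d5:-→d6:-→d7:-→d8:H3 -> H3
  lookup 14.0.0.2: bits 00001110 walk d0:-→d1:-→d2:-→d3:-→d4:-→d5:-→d6:-→d7:-→d8:H3 -> H3
  lookup 14.240.0.17: bits 000011101111 walk d0:-→d1:-→d2:-→d3:-→d4:-→d5:-→d6:-→d7:-→d8:H3→d9:-→d10:-→d11:-→d12:H1 -> H1
  add 0.0.0.0/0 -> H1 at depth 0
  lookup 14.240.15.153: bits 000011101111 walk d0:H1→d1:-→d2:-→d3:-→d4:-→d5:-→d6:-→d7:-→d8:H3→d9:-→d10:-→d11:-→d12:H1 -> H1
  add 93.160.14.176/31 -> H5 at depth 31
  - 14.240.0.0/12 clear@12
  lookup 164.232.0.120: bits 1010010011101000 walk d0:H1→d1:-→d2:-→d3:-→d4:-→d5:-→d6:-→d7:-→d8:-→d9:-→d10:-→d11:-→d12:H3→d13:H6→d14:-→d15:-→d16:- -> H6
  add 14.255.0.0/16 -> H6 at depth 16
  add 93.34.176.166/31 -> H6 at depth 31
  lookup 164.224.0.1: bits 101001001110 walk d0:H1→d1:-→d2:-→d3:-→d4:-→d5:-→d6:-→d7:-→d8:-→d9:-→d10:-→d11:-→d12:H3 -> H3
  add 93.34.176.128/26 -> H2 at depth 26
  add 14.255.67.0/24 -> H2 at depth 24
  add 164.232.248.192/28 -> H2 at depth 28
  - 164.224.0.0/12 clear@12
  - 14.255.0.0/16 clear@16
  lookup 14.1.210.55: bits 00001110 walk d0:H1→d1:-→d2:-→d3:-→d4:-→d5:-→d6:-→d7:-→d8:H3 -> H3
  lookup 164.232.128.1: bits 10100100111010001 walk d0:H1→d1:-→d2:-→d3:-→d4:-→d5:-→d6:-→d7:-→d8:-→d9:-→d10:-→d11:-→d12:-→d13:H6→d14:-→d15:-→d16:-→d17:H4 -> H4
  add 164.0.0.0/8 -> H6 at depth 8
  lookup 164.0.0.14: bits 10100100 walk d0:H1→d1:-→d2:-→d3:-→d4:-→d5:-→d6:-→d7:-→d8:H6 -> H6
  add 14.255.67.83/32 -> H3 at depth 32

== LOOKUPS ==
["H1","no-route","H2","H3","H3","H1","H1","H6","H3","H3","H4","H6"]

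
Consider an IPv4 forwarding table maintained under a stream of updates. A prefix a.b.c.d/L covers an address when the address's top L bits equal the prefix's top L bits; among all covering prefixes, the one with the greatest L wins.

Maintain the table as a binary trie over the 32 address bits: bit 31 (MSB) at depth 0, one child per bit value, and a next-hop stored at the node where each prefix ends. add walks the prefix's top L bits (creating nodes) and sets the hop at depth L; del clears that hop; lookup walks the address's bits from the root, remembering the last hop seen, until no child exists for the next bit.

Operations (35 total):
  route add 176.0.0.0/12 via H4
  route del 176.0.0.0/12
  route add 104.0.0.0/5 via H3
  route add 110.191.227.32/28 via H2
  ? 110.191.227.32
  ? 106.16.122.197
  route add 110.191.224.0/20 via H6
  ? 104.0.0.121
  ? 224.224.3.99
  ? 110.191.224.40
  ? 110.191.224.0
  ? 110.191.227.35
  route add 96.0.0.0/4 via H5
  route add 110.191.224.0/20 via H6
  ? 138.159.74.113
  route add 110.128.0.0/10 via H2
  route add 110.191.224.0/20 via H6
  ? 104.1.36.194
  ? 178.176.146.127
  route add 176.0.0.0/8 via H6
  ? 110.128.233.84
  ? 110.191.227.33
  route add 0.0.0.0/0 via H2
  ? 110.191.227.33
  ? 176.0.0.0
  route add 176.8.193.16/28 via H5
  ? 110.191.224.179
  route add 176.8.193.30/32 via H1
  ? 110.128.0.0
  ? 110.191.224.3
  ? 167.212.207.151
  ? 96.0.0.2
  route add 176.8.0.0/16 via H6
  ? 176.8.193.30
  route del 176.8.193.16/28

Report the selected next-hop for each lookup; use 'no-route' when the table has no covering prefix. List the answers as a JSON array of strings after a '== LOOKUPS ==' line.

Trace:
  add 176.0.0.0/12 -> H4 at depth 12
  - 176.0.0.0/12 clear@12
  add 104.0.0.0/5 -> H3 at depth 5
  add 110.191.227.32/28 -> H2 at depth 28
  lookup 110.191.227.32: bits 0110111010111111111000110010 walk d0:-→d1:-→d2:-→d3:-→d4:-→d5:H3→d6:-→d7:-→d8:-→d9:-→d10:-→d11:-→d12:-→d13:-→d14:-→d15:-→d16:-→d17:-→d18:-→d19:-→d20:-→d21:-→d22:-→d23:-→d24:-→d25:-→d26:-→d27:-→d28:H2 -> H2
  lookup 106.16.122.197: bits 01101 walk d0:-→d1:-→d2:-→d3:-→d4:-→d5:H3 -> H3
  add 110.191.224.0/20 -> H6 at depth 20
  lookup 104.0.0.121: bits 01101 walk d0:-→d1:-→d2:-→d3:-→d4:-→d5:H3 -> H3
  lookup 224.224.3.99: bits 1 walk d0:-→d1:- -> no-route
  lookup 110.191.224.40: bits 0110111010111111111000 walk d0:-→d1:-→d2:-→d3:-→d4:-→d5:H3→d6:-→d7:-→d8:-→d9:-→d10:-→d11:-→d12:-→d13:-→d14:-→d15:-→d16:-→d17:-→d18:-→d19:-→d20:H6→d21:-→d22:- -> H6
  lookup 110.191.224.0: bits 0110111010111111111000 walk d0:-→d1:-→d2:-→d3:-→d4:-→d5:H3→d6:-→d7:-→d8:-→d9:-→d10:-→d11:-→d12:-→d13:-→d14:-→d15:-→d16:-→d17:-→d18:-→d19:-→d20:H6→d21:-→d22:- -> H6
  lookup 110.191.227.35: bits 0110111010111111111000110010 walk d0:-→d1:-→d2:-→d3:-→d4:-→d5:H3→d6:-→d7:-→d8:-→d9:-→d10:-→d11:-→d12:-→d13:-→d14:-→d15:-→d16:-→d17:-→d18:-→d19:-→d20:H6→d21:-→d22:-→d23:-→d24:-→d25:-→d26:-→d27:-→d28:H2 -> H2
  add 96.0.0.0/4 -> H5 at depth 4
  add 110.191.224.0/20 -> H6 at depth 20
  lookup 138.159.74.113: bits 10 walk d0:-→d1:-→d2:- -> no-route
  add 110.128.0.0/10 -> H2 at depth 10
  add 110.191.224.0/20 -> H6 at depth 20
  lookup 104.1.36.194: bits 01101 walk d0:-→d1:-→d2:-→d3:-→d4:H5→d5:H3 -> H3
  lookup 178.176.146.127: bits 101100 walk d0:-→d1:-→d2:-→d3:-→d4:-→d5:-→d6:- -> no-route
  add 176.0.0.0/8 -> H6 at depth 8
  lookup 110.128.233.84: bits 0110111010 walk d0:-→d1:-→d2:-→d3:-→d4:H5→d5:H3→d6:-→d7:-→d8:-→d9:-→d10:H2 -> H2
  lookup 110.191.227.33: bits 0110111010111111111000110010 walk d0:-→d1:-→d2:-→d3:-→d4:H5→d5:H3→d6:-→d7:-→d8:-→d9:-→d10:H2→d11:-→d12:-→d13:-→d14:-→d15:-→d16:-→d17:-→d18:-→d19:-→d20:H6→d21:-→d22:-→d23:-→d24:-→d25:-→d26:-→d27:-→d28:H2 -> H2
  add 0.0.0.0/0 -> H2 at depth 0
  lookup 110.191.227.33: bits 0110111010111111111000110010 walk d0:H2→d1:-→d2:-→d3:-→d4:H5→d5:H3→d6:-→d7:-→d8:-→d9:-→d10:H2→d11:-→d12:-→d13:-→d14:-→d15:-→d16:-→d17:-→d18:-→d19:-→d20:H6→d21:-→d22:-→d23:-→d24:-→d25:-→d26:-→d27:-→d28:H2 -> H2
  lookup 176.0.0.0: bits 101100000000 walk d0:H2→d1:-→d2:-→d3:-→d4:-→d5:-→d6:-→d7:-→d8:H6→d9:-→d10:-→d11:-→d12:- -> H6
  add 176.8.193.16/28 -> H5 at depth 28
  lookup 110.191.224.179: bits 0110111010111111111000 walk d0:H2→d1:-→d2:-→d3:-→d4:H5→d5:H3→d6:-→d7:-→d8:-→d9:-→d10:H2→d11:-→d12:-→d13:-→d14:-→d15:-→d16:-→d17:-→d18:-→d19:-→d20:H6→d21:-→d22:- -> H6
  add 176.8.193.30/32 -> H1 at depth 32
  lookup 110.128.0.0: bits 0110111010 walk d0:H2→d1:-→d2:-→d3:-→d4:H5→d5:H3→d6:-→d7:-→d8:-→d9:-→d10:H2 -> H2
  lookup 110.191.224.3: bits 0110111010111111111000 walk d0:H2→d1:-→d2:-→d3:-→d4:H5→d5:H3→d6:-→d7:-→d8:-→d9:-→d10:H2→d11:-→d12:-→d13:-→d14:-→d15:-→d16:-→d17:-→d18:-→d19:-→d20:H6→d21:-→d22:- -> H6
  lookup 167.212.207.151: bits 101 walk d0:H2→d1:-→d2:-→d3:- -> H2
  lookup 96.0.0.2: bits 0110 walk d0:H2→d1:-→d2:-→d3:-→d4:H5 -> H5
  add 176.8.0.0/16 -> H6 at depth 16
  lookup 176.8.193.30: bits 10110000000010001100000100011110 walk d0:H2→d1:-→d2:-→d3:-→d4:-→d5:-→d6:-→d7:-→d8:H6→d9:-→d10:-→d11:-→d12:-→d13:-→d14:-→d15:-→d16:H6→d17:-→d18:-→d19:-→d20:-→d21:-→d22:-→d23:-→d24:-→d25:-→d26:-→d27:-→d28:H5→d29:-→d30:-→d31:-→d32:H1 -> H1
  - 176.8.193.16/28 clear@28

== LOOKUPS ==
["H2","H3","H3","no-route","H6","H6","H2","no-route","H3","no-route","H2","H2","H2","H6","H6","H2","H6","H2","H5","H1"]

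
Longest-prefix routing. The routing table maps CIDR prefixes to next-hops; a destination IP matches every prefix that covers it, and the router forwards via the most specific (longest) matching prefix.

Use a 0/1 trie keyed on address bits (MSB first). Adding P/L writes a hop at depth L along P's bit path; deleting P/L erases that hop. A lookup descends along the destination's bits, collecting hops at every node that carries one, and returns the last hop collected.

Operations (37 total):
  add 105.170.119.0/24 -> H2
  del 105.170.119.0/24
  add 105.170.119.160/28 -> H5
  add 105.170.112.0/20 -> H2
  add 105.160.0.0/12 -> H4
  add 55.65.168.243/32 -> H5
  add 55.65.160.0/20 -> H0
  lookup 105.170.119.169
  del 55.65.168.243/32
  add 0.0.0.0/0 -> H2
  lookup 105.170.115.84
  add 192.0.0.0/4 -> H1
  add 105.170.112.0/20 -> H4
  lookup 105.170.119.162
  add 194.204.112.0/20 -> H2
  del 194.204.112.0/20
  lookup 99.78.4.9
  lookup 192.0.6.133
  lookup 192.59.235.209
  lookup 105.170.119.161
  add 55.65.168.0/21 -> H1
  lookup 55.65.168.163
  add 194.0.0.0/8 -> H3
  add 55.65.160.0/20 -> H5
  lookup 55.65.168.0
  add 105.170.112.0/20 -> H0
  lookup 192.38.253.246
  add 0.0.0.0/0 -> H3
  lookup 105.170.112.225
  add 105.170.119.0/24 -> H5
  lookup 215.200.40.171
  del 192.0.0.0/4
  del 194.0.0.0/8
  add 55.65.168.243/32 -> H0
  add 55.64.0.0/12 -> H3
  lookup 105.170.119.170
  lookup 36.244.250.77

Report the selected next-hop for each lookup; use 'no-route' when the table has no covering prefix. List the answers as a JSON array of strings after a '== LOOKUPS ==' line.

Process each operation:
  add 105.170.119.0/24 -> H2 at depth 24
  del 105.170.119.0/24 (clear depth 24)
  add 105.170.119.160/28 -> H5 at depth 28
  add 105.170.112.0/20 -> H2 at depth 20
  add 105.160.0.0/12 -> H4 at depth 12
  add 55.65.168.243/32 -> H5 at depth 32
  add 55.65.160.0/20 -> H0 at depth 20
  Q 105.170.119.169: descend 0110100110101010011101111010 ; hops seen [H4,H2,H5] ; pick H5
  del 55.65.168.243/32 (clear depth 32)
  add 0.0.0.0/0 -> H2 at depth 0
  Q 105.170.115.84: descend 011010011010101001110 ; hops seen [H2,H4,H2] ; pick H2
  add 192.0.0.0/4 -> H1 at depth 4
  add 105.170.112.0/20 -> H4 at depth 20
  Q 105.170.119.162: descend 0110100110101010011101111010 ; hops seen [H2,H4,H4,H5] ; pick H5
  add 194.204.112.0/20 -> H2 at depth 20
  del 194.204.112.0/20 (clear depth 20)
  Q 99.78.4.9: descend 0110 ; hops seen [H2] ; pick H2
  Q 192.0.6.133: descend 110000 ; hops seen [H2,H1] ; pick H1
  Q 192.59.235.209: descend 110000 ; hops seen [H2,H1] ; pick H1
  Q 105.170.119.161: descend 0110100110101010011101111010 ; hops seen [H2,H4,H4,H5] ; pick H5
  add 55.65.168.0/21 -> H1 at depth 21
  Q 55.65.168.163: descend 0011011101000001101010001 ; hops seen [H2,H0,H1] ; pick H1
  add 194.0.0.0/8 -> H3 at depth 8
  add 55.65.160.0/20 -> H5 at depth 20
  Q 55.65.168.0: descend 001101110100000110101000 ; hops seen [H2,H5,H1] ; pick H1
  add 105.170.112.0/20 -> H0 at depth 20
  Q 192.38.253.246: descend 110000 ; hops seen [H2,H1] ; pick H1
  add 0.0.0.0/0 -> H3 at depth 0
  Q 105.170.112.225: descend 011010011010101001110 ; hops seen [H3,H4,H0] ; pick H0
  add 105.170.119.0/24 -> H5 at depth 24
  Q 215.200.40.171: descend 110 ; hops seen [H3] ; pick H3
  del 192.0.0.0/4 (clear depth 4)
  del 194.0.0.0/8 (clear depth 8)
  add 55.65.168.243/32 -> H0 at depth 32
  add 55.64.0.0/12 -> H3 at depth 12
  Q 105.170.119.170: descend 0110100110101010011101111010 ; hops seen [H3,H4,H0,H5,H5] ; pick H5
  Q 36.244.250.77: descend 001 ; hops seen [H3] ; pick H3

== LOOKUPS ==
["H5","H2","H5","H2","H1","H1","H5","H1","H1","H1","H0","H3","H5","H3"]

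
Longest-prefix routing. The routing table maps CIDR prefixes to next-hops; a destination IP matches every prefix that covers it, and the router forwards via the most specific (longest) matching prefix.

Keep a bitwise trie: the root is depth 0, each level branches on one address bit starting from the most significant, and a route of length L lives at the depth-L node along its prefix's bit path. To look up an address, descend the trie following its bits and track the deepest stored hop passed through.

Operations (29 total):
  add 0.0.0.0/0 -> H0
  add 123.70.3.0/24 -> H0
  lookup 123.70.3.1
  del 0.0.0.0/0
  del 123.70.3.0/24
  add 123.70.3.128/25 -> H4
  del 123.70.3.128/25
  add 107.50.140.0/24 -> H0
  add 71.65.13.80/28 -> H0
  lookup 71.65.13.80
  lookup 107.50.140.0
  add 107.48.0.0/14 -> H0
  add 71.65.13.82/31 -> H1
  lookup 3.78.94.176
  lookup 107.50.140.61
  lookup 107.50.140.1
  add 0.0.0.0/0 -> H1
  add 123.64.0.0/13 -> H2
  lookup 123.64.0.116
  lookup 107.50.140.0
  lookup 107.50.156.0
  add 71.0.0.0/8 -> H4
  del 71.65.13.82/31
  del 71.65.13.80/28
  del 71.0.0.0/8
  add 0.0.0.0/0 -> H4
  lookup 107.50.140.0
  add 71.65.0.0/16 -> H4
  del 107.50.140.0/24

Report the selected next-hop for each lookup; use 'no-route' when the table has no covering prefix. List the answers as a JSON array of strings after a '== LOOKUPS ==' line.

Process each operation:
  add 0.0.0.0/0 -> H0 at depth 0
  add 123.70.3.0/24 -> H0 at depth 24
  ? 123.70.3.1  path d0:H0→d1:-→d2:-→d3:-→d4:-→d5:-→d6:-→d7:-→d8:-→d9:-→d10:-→d11:-→d12:-→d13:-→d14:-→d15:-→d16:-→d17:-→d18:-→d19:-→d20:-→d21:-→d22:-→d23:-→d24:H0  best=H0
  del 0.0.0.0/0 (clear depth 0)
  del 123.70.3.0/24 (clear depth 24)
  add 123.70.3.128/25 -> H4 at depth 25
  del 123.70.3.128/25 (clear depth 25)
  add 107.50.140.0/24 -> H0 at depth 24
  add 71.65.13.80/28 -> H0 at depth 28
  ? 71.65.13.80  path d0:-→d1:-→d2:-→d3:-→d4:-→d5:-→d6:-→d7:-→d8:-→d9:-→d10:-→d11:-→d12:-→d13:-→d14:-→d15:-→d16:-→d17:-→d18:-→d19:-→d20:-→d21:-→d22:-→d23:-→d24:-→d25:-→d26:-→d27:-→d28:H0  best=H0
  ? 107.50.140.0  path d0:-→d1:-→d2:-→d3:-→d4:-→d5:-→d6:-→d7:-→d8:-→d9:-→d10:-→d11:-→d12:-→d13:-→d14:-→d15:-→d16:-→d17:-→d18:-→d19:-→d20:-→d21:-→d22:-→d23:-→d24:H0  best=H0
  add 107.48.0.0/14 -> H0 at depth 14
  add 71.65.13.82/31 -> H1 at depth 31
  ? 3.78.94.176  path d0:-→d1:-  best=no-route
  ? 107.50.140.61  path d0:-→d1:-→d2:-→d3:-→d4:-→d5:-→d6:-→d7:-→d8:-→d9:-→d10:-→d11:-→d12:-→d13:-→d14:H0→d15:-→d16:-→d17:-→d18:-→d19:-→d20:-→d21:-→d22:-→d23:-→d24:H0  best=H0
  ? 107.50.140.1  path d0:-→d1:-→d2:-→d3:-→d4:-→d5:-→d6:-→d7:-→d8:-→d9:-→d10:-→d11:-→d12:-→d13:-→d14:H0→d15:-→d16:-→d17:-→d18:-→d19:-→d20:-→d21:-→d22:-→d23:-→d24:H0  best=H0
  add 0.0.0.0/0 -> H1 at depth 0
  add 123.64.0.0/13 -> H2 at depth 13
  ? 123.64.0.116  path d0:H1→d1:-→d2:-→d3:-→d4:-→d5:-→d6:-→d7:-→d8:-→d9:-→d10:-→d11:-→d12:-→d13:H2  best=H2
  ? 107.50.140.0  path d0:H1→d1:-→d2:-→d3:-→d4:-→d5:-→d6:-→d7:-→d8:-→d9:-→d10:-→d11:-→d12:-→d13:-→d14:H0→d15:-→d16:-→d17:-→d18:-→d19:-→d20:-→d21:-→d22:-→d23:-→d24:H0  best=H0
  ? 107.50.156.0  path d0:H1→d1:-→d2:-→d3:-→d4:-→d5:-→d6:-→d7:-→d8:-→d9:-→d10:-→d11:-→d12:-→d13:-→d14:H0→d15:-→d16:-→d17:-→d18:-→d19:-  best=H0
  add 71.0.0.0/8 -> H4 at depth 8
  del 71.65.13.82/31 (clear depth 31)
  del 71.65.13.80/28 (clear depth 28)
  del 71.0.0.0/8 (clear depth 8)
  add 0.0.0.0/0 -> H4 at depth 0
  ? 107.50.140.0  path d0:H4→d1:-→d2:-→d3:-→d4:-→d5:-→d6:-→d7:-→d8:-→d9:-→d10:-→d11:-→d12:-→d13:-→d14:H0→d15:-→d16:-→d17:-→d18:-→d19:-→d20:-→d21:-→d22:-→d23:-→d24:H0  best=H0
  add 71.65.0.0/16 -> H4 at depth 16
  del 107.50.140.0/24 (clear depth 24)

== LOOKUPS ==
["H0","H0","H0","no-route","H0","H0","H2","H0","H0","H0"]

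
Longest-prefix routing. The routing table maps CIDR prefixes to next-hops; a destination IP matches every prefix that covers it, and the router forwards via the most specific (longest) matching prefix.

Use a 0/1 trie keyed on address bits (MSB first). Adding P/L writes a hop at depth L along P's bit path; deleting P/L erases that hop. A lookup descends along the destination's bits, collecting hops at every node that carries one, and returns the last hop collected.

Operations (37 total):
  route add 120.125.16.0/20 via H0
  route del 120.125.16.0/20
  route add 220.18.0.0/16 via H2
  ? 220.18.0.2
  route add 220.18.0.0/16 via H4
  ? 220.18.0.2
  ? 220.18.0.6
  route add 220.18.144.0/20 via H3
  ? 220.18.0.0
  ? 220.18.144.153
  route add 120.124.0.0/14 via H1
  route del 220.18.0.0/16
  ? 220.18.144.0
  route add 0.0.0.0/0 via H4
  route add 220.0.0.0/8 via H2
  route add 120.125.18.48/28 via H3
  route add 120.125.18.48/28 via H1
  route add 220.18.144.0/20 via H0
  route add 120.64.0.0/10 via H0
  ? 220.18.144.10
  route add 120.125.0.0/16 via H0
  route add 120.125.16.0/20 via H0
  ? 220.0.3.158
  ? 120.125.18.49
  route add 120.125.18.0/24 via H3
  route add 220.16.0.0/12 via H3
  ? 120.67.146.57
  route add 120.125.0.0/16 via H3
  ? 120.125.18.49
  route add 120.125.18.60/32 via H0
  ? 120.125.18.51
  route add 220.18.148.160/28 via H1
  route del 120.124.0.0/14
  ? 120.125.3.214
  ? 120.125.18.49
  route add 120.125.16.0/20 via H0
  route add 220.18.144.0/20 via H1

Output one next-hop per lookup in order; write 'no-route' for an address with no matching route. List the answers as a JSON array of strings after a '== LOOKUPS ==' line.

Trace:
  add 120.125.16.0/20 -> H0 at depth 20
  - 120.125.16.0/20 clear@20
  add 220.18.0.0/16 -> H2 at depth 16
  Q 220.18.0.2: descend 1101110000010010 ; hops seen [H2] ; pick H2
  add 220.18.0.0/16 -> H4 at depth 16
  Q 220.18.0.2: descend 1101110000010010 ; hops seen [H4] ; pick H4
  Q 220.18.0.6: descend 1101110000010010 ; hops seen [H4] ; pick H4
  add 220.18.144.0/20 -> H3 at depth 20
  Q 220.18.0.0: descend 1101110000010010 ; hops seen [H4] ; pick H4
  Q 220.18.144.153: descend 11011100000100101001 ; hops seen [H4,H3] ; pick H3
  add 120.124.0.0/14 -> H1 at depth 14
  - 220.18.0.0/16 clear@16
  Q 220.18.144.0: descend 11011100000100101001 ; hops seen [H3] ; pick H3
  add 0.0.0.0/0 -> H4 at depth 0
  add 220.0.0.0/8 -> H2 at depth 8
  add 120.125.18.48/28 -> H3 at depth 28
  add 120.125.18.48/28 -> H1 at depth 28
  add 220.18.144.0/20 -> H0 at depth 20
  add 120.64.0.0/10 -> H0 at depth 10
  Q 220.18.144.10: descend 11011100000100101001 ; hops seen [H4,H2,H0] ; pick H0
  add 120.125.0.0/16 -> H0 at depth 16
  add 120.125.16.0/20 -> H0 at depth 20
  Q 220.0.3.158: descend 11011100000 ; hops seen [H4,H2] ; pick H2
  Q 120.125.18.49: descend 0111100001111101000100100011 ; hops seen [H4,H0,H1,H0,H0,H1] ; pick H1
  add 120.125.18.0/24 -> H3 at depth 24
  add 220.16.0.0/12 -> H3 at depth 12
  Q 120.67.146.57: descend 0111100001 ; hops seen [H4,H0] ; pick H0
  add 120.125.0.0/16 -> H3 at depth 16
  Q 120.125.18.49: descend 0111100001111101000100100011 ; hops seen [H4,H0,H1,H3,H0,H3,H1] ; pick H1
  add 120.125.18.60/32 -> H0 at depth 32
  Q 120.125.18.51: descend 0111100001111101000100100011 ; hops seen [H4,H0,H1,H3,H0,H3,H1] ; pick H1
  add 220.18.148.160/28 -> H1 at depth 28
  - 120.124.0.0/14 clear@14
  Q 120.125.3.214: descend 0111100001111101000 ; hops seen [H4,H0,H3] ; pick H3
  Q 120.125.18.49: descend 0111100001111101000100100011 ; hops seen [H4,H0,H3,H0,H3,H1] ; pick H1
  add 120.125.16.0/20 -> H0 at depth 20
  add 220.18.144.0/20 -> H1 at depth 20

== LOOKUPS ==
["H2","H4","H4","H4","H3","H3","H0","H2","H1","H0","H1","H1","H3","H1"]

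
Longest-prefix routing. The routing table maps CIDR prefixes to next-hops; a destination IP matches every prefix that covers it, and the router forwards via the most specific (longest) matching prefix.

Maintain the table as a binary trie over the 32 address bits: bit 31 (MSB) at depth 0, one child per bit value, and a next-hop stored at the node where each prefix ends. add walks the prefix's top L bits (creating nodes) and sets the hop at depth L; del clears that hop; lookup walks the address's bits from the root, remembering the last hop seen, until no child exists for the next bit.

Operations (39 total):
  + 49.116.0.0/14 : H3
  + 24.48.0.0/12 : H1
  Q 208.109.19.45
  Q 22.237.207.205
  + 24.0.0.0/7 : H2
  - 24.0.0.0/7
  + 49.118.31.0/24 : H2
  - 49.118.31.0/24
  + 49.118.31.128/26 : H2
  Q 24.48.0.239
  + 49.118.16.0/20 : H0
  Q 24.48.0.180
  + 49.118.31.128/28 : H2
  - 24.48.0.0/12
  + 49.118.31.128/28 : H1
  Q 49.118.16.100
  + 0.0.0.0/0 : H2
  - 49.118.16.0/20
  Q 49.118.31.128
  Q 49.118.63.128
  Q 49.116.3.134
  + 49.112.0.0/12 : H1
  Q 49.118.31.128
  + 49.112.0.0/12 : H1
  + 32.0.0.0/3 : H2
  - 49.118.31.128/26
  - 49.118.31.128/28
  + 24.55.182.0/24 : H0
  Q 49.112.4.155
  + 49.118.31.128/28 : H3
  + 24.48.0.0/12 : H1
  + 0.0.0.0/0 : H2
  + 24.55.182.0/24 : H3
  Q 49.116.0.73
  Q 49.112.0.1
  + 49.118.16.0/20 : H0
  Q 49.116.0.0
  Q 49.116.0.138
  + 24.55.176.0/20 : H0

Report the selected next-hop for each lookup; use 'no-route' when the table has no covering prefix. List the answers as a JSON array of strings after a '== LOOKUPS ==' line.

Trace:
  add 49.116.0.0/14 -> H3 at depth 14
  add 24.48.0.0/12 -> H1 at depth 12
  ? 208.109.19.45  path d0:-  best=no-route
  ? 22.237.207.205  path d0:-→d1:-→d2:-→d3:-→d4:-  best=no-route
  add 24.0.0.0/7 -> H2 at depth 7
  del 24.0.0.0/7 (clear depth 7)
  add 49.118.31.0/24 -> H2 at depth 24
  del 49.118.31.0/24 (clear depth 24)
  add 49.118.31.128/26 -> H2 at depth 26
  ? 24.48.0.239  path d0:-→d1:-→d2:-→d3:-→d4:-→d5:-→d6:-→d7:-→d8:-→d9:-→d10:-→d11:-→d12:H1  best=H1
  add 49.118.16.0/20 -> H0 at depth 20
  ? 24.48.0.180  path d0:-→d1:-→d2:-→d3:-→d4:-→d5:-→d6:-→d7:-→d8:-→d9:-→d10:-→d11:-→d12:H1  best=H1
  add 49.118.31.128/28 -> H2 at depth 28
  del 24.48.0.0/12 (clear depth 12)
  add 49.118.31.128/28 -> H1 at depth 28
  ? 49.118.16.100  path d0:-→d1:-→d2:-→d3:-→d4:-→d5:-→d6:-→d7:-→d8:-→d9:-→d10:-→d11:-→d12:-→d13:-→d14:H3→d15:-→d16:-→d17:-→d18:-→d19:-→d20:H0  best=H0
  add 0.0.0.0/0 -> H2 at depth 0
  del 49.118.16.0/20 (clear depth 20)
  ? 49.118.31.128  path d0:H2→d1:-→d2:-→d3:-→d4:-→d5:-→d6:-→d7:-→d8:-→d9:-→d10:-→d11:-→d12:-→d13:-→d14:H3→d15:-→d16:-→d17:-→d18:-→d19:-→d20:-→d21:-→d22:-→d23:-→d24:-→d25:-→d26:H2→d27:-→d28:H1  best=H1
  ? 49.118.63.128  path d0:H2→d1:-→d2:-→d3:-→d4:-→d5:-→d6:-→d7:-→d8:-→d9:-→d10:-→d11:-→d12:-→d13:-→d14:H3→d15:-→d16:-→d17:-→d18:-  best=H3
  ? 49.116.3.134  path d0:H2→d1:-→d2:-→d3:-→d4:-→d5:-→d6:-→d7:-→d8:-→d9:-→d10:-→d11:-→d12:-→d13:-→d14:H3  best=H3
  add 49.112.0.0/12 -> H1 at depth 12
  ? 49.118.31.128  path d0:H2→d1:-→d2:-→d3:-→d4:-→d5:-→d6:-→d7:-→d8:-→d9:-→d10:-→d11:-→d12:H1→d13:-→d14:H3→d15:-→d16:-→d17:-→d18:-→d19:-→d20:-→d21:-→d22:-→d23:-→d24:-→d25:-→d26:H2→d27:-→d28:H1  best=H1
  add 49.112.0.0/12 -> H1 at depth 12
  add 32.0.0.0/3 -> H2 at depth 3
  del 49.118.31.128/26 (clear depth 26)
  del 49.118.31.128/28 (clear depth 28)
  add 24.55.182.0/24 -> H0 at depth 24
  ? 49.112.4.155  path d0:H2→d1:-→d2:-→d3:H2→d4:-→d5:-→d6:-→d7:-→d8:-→d9:-→d10:-→d11:-→d12:H1→d13:-  best=H1
  add 49.118.31.128/28 -> H3 at depth 28
  add 24.48.0.0/12 -> H1 at depth 12
  add 0.0.0.0/0 -> H2 at depth 0
  add 24.55.182.0/24 -> H3 at depth 24
  ? 49.116.0.73  path d0:H2→d1:-→d2:-→d3:H2→d4:-→d5:-→d6:-→d7:-→d8:-→d9:-→d10:-→d11:-→d12:H1→d13:-→d14:H3  best=H3
  ? 49.112.0.1  path d0:H2→d1:-→d2:-→d3:H2→d4:-→d5:-→d6:-→d7:-→d8:-→d9:-→d10:-→d11:-→d12:H1→d13:-  best=H1
  add 49.118.16.0/20 -> H0 at depth 20
  ? 49.116.0.0  path d0:H2→d1:-→d2:-→d3:H2→d4:-→d5:-→d6:-→d7:-→d8:-→d9:-→d10:-→d11:-→d12:H1→d13:-→d14:H3  best=H3
  ? 49.116.0.138  path d0:H2→d1:-→d2:-→d3:H2→d4:-→d5:-→d6:-→d7:-→d8:-→d9:-→d10:-→d11:-→d12:H1→d13:-→d14:H3  best=H3
  add 24.55.176.0/20 -> H0 at depth 20

== LOOKUPS ==
["no-route","no-route","H1","H1","H0","H1","H3","H3","H1","H1","H3","H1","H3","H3"]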